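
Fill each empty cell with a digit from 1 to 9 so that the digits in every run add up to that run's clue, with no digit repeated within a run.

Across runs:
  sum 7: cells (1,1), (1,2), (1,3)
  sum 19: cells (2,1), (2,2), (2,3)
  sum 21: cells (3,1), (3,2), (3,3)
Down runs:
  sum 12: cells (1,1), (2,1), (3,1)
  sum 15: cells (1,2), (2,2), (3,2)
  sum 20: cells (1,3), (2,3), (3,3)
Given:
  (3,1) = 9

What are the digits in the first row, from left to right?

1 2 4

7 in 3 cells must be {1,2,4}.
Intersecting the 7 across with the 20 down forces (1,3) = 4.
(2,1) = 2: the only remaining digit allowed by both the 19 across and the 12 down.
(2,3) = 9: the only remaining digit allowed by both the 19 across and the 20 down.
(3,3) = 20 − 13 = 7 completes the 20 down.
(1,1) = 12 − 11 = 1 completes the 12 down.
(1,2) = 7 − 5 = 2 completes the 7 across.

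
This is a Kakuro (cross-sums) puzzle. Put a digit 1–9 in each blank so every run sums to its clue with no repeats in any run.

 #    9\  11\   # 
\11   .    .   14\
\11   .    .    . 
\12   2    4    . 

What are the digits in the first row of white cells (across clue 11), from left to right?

6 5

R3C3 = 12 − 6 = 6 completes the 12 across.
R2C3 = 14 − 6 = 8 completes the 14 down.
R2C1 = 1: the only remaining digit allowed by both the 11 across and the 9 down.
R2C2 = 11 − 9 = 2 completes the 11 across.
R1C1 = 9 − 3 = 6 completes the 9 down.
R1C2 = 11 − 6 = 5 completes the 11 across.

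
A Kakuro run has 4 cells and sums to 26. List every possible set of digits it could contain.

{2,7,8,9}; {3,6,8,9}; {4,5,8,9}; {4,6,7,9}; {5,6,7,8}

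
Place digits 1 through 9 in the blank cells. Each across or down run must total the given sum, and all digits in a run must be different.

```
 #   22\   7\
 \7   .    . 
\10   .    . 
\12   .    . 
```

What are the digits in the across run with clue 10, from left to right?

7 in 3 cells must be {1,2,4}.
The 12 across and the 7 down share only 4, so R3C2 = 4.
R3C1 = 12 − 4 = 8 completes the 12 across.
Given what's placed, R1C1 must be 5 to fit the 7 across and 22 down.
R1C2 = 7 − 5 = 2 completes the 7 across.
R2C1 = 22 − 13 = 9 completes the 22 down.
R2C2 = 10 − 9 = 1 completes the 10 across.

9 1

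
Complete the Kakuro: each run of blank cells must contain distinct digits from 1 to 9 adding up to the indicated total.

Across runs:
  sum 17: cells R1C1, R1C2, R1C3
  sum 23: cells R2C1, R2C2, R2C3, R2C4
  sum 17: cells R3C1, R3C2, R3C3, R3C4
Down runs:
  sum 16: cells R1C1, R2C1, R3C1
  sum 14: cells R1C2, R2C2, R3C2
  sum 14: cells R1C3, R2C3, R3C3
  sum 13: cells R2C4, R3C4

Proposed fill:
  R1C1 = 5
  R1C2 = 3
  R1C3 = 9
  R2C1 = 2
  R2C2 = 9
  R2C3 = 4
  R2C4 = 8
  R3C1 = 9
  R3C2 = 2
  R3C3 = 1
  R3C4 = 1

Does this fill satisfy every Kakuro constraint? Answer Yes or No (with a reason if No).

No — the down run R2C4–R3C4 sums to 9, not 13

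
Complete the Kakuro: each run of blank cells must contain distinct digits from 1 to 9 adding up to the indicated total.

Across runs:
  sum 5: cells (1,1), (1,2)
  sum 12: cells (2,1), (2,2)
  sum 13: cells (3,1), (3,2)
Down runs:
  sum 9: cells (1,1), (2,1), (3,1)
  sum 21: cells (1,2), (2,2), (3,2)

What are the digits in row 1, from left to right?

1 4

The 5 across and the 21 down share only 4, so (1,2) = 4.
(1,1) = 5 − 4 = 1 completes the 5 across.
Nothing is forced directly, so branch on (2,1), whose candidates are 3 or 5. If (2,1) = 5: then (2,2) would have to be in {7} for the 12 across but in {8,9} for the 21 down — contradiction. So (2,1) = 3.
(2,2) = 12 − 3 = 9 completes the 12 across.
(3,1) = 9 − 4 = 5 completes the 9 down.
(3,2) = 13 − 5 = 8 completes the 13 across.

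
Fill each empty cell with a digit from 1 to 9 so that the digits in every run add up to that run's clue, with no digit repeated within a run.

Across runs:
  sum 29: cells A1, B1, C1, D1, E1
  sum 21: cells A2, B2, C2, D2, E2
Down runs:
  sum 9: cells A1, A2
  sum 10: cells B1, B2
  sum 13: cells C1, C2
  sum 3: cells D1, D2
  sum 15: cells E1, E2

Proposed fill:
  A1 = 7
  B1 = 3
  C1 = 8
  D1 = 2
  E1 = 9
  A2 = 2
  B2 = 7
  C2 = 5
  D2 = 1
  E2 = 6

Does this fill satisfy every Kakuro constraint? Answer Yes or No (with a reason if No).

Yes

Across: 7+3+8+2+9=29; 2+7+5+1+6=21. Down: 7+2=9; 3+7=10; 8+5=13; 2+1=3; 9+6=15. No digit repeats within any run.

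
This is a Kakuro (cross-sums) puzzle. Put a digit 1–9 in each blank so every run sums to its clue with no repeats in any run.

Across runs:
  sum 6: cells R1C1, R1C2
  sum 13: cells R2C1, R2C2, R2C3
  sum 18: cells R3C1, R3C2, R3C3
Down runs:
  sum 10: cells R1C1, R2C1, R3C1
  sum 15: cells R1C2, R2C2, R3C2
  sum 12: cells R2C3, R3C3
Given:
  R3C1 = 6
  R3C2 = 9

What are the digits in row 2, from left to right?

Given what's placed, R1C1 must be 1 to fit the 6 across and 10 down.
R1C2 = 6 − 1 = 5 completes the 6 across.
R2C1 = 10 − 7 = 3 completes the 10 down.
R2C2 = 15 − 14 = 1 completes the 15 down.
R2C3 = 13 − 4 = 9 completes the 13 across.
R3C3 = 18 − 15 = 3 completes the 18 across.

3, 1, 9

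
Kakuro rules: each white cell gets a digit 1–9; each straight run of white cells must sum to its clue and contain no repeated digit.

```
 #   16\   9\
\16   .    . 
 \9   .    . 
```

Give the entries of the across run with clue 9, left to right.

7, 2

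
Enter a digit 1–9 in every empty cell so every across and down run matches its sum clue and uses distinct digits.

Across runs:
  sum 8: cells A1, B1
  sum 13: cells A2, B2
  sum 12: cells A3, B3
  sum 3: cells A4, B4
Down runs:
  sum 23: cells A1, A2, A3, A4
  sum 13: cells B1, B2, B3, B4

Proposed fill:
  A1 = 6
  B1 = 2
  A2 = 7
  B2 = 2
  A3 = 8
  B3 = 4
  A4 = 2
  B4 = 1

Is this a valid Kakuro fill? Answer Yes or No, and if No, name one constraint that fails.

No — the across run A2–B2 sums to 9, not 13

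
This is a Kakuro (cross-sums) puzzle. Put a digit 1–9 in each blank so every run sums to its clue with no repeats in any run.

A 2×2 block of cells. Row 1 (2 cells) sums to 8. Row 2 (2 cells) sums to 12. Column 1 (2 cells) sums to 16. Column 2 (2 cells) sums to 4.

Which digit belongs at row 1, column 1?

7

16 in 2 cells must be {7,9}; 4 in 2 cells must be {1,3}.
The 8 across and the 16 down share only 7, so (1,1) = 7.
(1,2) = 8 − 7 = 1 completes the 8 across.
(2,1) = 16 − 7 = 9 completes the 16 down.
(2,2) = 12 − 9 = 3 completes the 12 across.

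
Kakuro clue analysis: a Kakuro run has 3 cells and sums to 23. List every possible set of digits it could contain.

3 distinct digits from 1–9 sum between 6 and 24.
Only one set works: {6,8,9}.

{6,8,9}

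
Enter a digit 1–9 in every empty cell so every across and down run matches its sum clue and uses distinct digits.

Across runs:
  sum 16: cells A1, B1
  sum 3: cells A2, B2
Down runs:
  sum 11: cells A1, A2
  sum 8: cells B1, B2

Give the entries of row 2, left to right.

2 1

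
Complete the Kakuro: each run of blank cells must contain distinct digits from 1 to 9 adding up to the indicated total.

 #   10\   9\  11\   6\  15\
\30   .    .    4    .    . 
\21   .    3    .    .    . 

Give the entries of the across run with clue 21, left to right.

2 3 7 1 8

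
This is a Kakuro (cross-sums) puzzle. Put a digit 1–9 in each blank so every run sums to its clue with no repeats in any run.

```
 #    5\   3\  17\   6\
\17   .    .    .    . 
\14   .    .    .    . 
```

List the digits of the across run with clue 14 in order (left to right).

3 2 8 1

3 in 2 cells must be {1,2}; 17 in 2 cells must be {8,9}.
Only 8 fits R2C3 under both its across sum 14 and down sum 17.
R1C3 = 17 − 8 = 9 completes the 17 down.
Nothing is forced directly, so branch on R1C2, whose candidates are 1 or 2. If R1C2 = 2: that forces R1C1 = 1, R1C4 = 5, after which R2C1 would have to be in {1,2,3} for the 14 across but in {4} for the 5 down — contradiction. So R1C2 = 1.
R2C2 = 3 − 1 = 2 completes the 3 down.
R2C4 = 1: the only remaining digit allowed by both the 14 across and the 6 down.
R1C4 = 6 − 1 = 5 completes the 6 down.
R2C1 = 14 − 11 = 3 completes the 14 across.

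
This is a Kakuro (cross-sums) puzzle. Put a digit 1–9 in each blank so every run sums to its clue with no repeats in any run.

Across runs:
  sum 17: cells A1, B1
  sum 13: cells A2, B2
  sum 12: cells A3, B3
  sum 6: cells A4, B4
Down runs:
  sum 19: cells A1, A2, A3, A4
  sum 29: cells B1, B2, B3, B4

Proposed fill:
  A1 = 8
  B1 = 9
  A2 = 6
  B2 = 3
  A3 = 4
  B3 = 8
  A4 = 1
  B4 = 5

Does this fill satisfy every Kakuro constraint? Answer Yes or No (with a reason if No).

No — the down run B1–B4 sums to 25, not 29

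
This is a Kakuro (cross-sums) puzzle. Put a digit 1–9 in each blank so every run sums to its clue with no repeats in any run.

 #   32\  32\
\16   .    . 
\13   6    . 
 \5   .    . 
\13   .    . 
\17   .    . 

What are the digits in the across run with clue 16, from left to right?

7 9

16 in 2 cells must be {7,9}; 17 in 2 cells must be {8,9}.
R2C2 = 13 − 6 = 7 completes the 13 across.
R1C2 = 9: the only remaining digit allowed by both the 16 across and the 32 down.
Given what's placed, R5C2 must be 8 to fit the 17 across and 32 down.
R1C1 = 16 − 9 = 7 completes the 16 across.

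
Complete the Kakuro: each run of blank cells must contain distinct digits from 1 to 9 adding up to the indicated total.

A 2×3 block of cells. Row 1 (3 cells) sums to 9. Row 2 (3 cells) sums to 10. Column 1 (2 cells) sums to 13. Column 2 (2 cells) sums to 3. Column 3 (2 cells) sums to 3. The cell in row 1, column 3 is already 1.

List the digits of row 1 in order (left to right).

6 2 1

3 in 2 cells must be {1,2}.
Given what's placed, (1,2) must be 2 to fit the 9 across and 3 down.
(2,2) = 3 − 2 = 1 completes the 3 down.
(2,3) = 3 − 1 = 2 completes the 3 down.
(1,1) = 9 − 3 = 6 completes the 9 across.
(2,1) = 10 − 3 = 7 completes the 10 across.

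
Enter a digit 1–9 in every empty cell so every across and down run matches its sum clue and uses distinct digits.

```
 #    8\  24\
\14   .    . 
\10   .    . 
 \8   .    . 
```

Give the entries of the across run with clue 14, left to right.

24 in 3 cells must be {7,8,9}.
The 14 across and the 8 down share only 5, so R1C1 = 5.
R1C2 = 14 − 5 = 9 completes the 14 across.
Given what's placed, R3C2 must be 7 to fit the 8 across and 24 down.
R2C2 = 24 − 16 = 8 completes the 24 down.
R3C1 = 8 − 7 = 1 completes the 8 across.
R2C1 = 10 − 8 = 2 completes the 10 across.

5, 9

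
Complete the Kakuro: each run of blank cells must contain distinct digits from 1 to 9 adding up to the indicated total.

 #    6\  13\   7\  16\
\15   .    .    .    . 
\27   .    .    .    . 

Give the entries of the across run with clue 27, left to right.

4 8 6 9

16 in 2 cells must be {7,9}.
Nothing is forced directly, so branch on R1C4, whose candidates are 7 or 9. If R1C4 = 9: then R1C2 would have to be in {1,2,3} for the 15 across but in {4,5,6,7,8,9} for the 13 down — contradiction. So R1C4 = 7.
R2C4 = 16 − 7 = 9 completes the 16 down.
Nothing is forced directly, so branch on R2C1, whose candidates are 4 or 5. If R2C1 = 5: that forces R1C1 = 1, R2C3 = 6, after which R1C3 would have to be in {2,3,4,5} for the 15 across but in {1} for the 7 down — contradiction. So R2C1 = 4.
R1C1 = 6 − 4 = 2 completes the 6 down.
R1C2 = 5: the only remaining digit allowed by both the 15 across and the 13 down.
R1C3 = 15 − 14 = 1 completes the 15 across.
R2C2 = 13 − 5 = 8 completes the 13 down.
R2C3 = 27 − 21 = 6 completes the 27 across.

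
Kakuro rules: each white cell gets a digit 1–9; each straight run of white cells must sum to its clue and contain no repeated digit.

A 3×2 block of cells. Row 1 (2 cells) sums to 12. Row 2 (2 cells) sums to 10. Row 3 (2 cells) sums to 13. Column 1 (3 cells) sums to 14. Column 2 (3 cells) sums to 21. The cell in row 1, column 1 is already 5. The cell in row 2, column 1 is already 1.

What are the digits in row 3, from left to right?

(1,2) = 12 − 5 = 7 completes the 12 across.
(2,2) = 10 − 1 = 9 completes the 10 across.
(3,1) = 14 − 6 = 8 completes the 14 down.
(3,2) = 13 − 8 = 5 completes the 13 across.

8 5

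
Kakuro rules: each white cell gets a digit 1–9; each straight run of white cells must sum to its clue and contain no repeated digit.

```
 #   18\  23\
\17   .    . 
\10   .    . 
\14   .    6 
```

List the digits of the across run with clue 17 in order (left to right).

9 8

17 in 2 cells must be {8,9}; 23 in 3 cells must be {6,8,9}.
R3C1 = 14 − 6 = 8 completes the 14 across.
Given what's placed, R1C1 must be 9 to fit the 17 across and 18 down.
R1C2 = 17 − 9 = 8 completes the 17 across.
R2C1 = 18 − 17 = 1 completes the 18 down.
R2C2 = 10 − 1 = 9 completes the 10 across.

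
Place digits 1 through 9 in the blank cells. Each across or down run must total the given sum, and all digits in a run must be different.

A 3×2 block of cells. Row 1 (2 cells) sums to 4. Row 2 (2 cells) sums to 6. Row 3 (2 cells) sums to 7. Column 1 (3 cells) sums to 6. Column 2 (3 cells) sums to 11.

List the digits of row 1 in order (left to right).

3 1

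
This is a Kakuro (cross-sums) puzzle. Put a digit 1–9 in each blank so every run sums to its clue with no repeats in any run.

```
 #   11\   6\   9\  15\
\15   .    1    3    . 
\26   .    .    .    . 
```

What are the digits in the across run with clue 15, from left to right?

4 1 3 7

R2C2 = 6 − 1 = 5 completes the 6 down.
R2C3 = 9 − 3 = 6 completes the 9 down.
Nothing is forced directly, so branch on R2C1, whose candidates are 7 or 8. If R2C1 = 8: then R1C1 would have to be in {2,4,5,6,7,9} for the 15 across but in {3} for the 11 down — contradiction. So R2C1 = 7.
R1C1 = 11 − 7 = 4 completes the 11 down.
R1C4 = 15 − 8 = 7 completes the 15 across.
R2C4 = 26 − 18 = 8 completes the 26 across.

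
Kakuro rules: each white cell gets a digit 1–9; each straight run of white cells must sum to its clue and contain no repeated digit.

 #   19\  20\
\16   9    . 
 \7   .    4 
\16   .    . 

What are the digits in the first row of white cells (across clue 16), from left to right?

9 7

16 in 2 cells must be {7,9}.
R1C2 = 16 − 9 = 7 completes the 16 across.
R2C1 = 7 − 4 = 3 completes the 7 across.
R3C1 = 19 − 12 = 7 completes the 19 down.
R3C2 = 16 − 7 = 9 completes the 16 across.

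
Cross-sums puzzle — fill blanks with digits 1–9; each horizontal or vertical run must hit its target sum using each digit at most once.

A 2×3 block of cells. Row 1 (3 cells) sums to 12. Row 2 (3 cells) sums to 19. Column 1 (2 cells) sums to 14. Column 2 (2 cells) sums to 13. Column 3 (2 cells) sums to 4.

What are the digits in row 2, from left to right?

4 in 2 cells must be {1,3}.
The 19 across and the 4 down share only 3, so (2,3) = 3.
(1,3) = 4 − 3 = 1 completes the 4 down.
Given what's placed, (2,1) must be 9 to fit the 19 across and 14 down.
(2,2) = 19 − 12 = 7 completes the 19 across.
(1,1) = 14 − 9 = 5 completes the 14 down.
(1,2) = 12 − 6 = 6 completes the 12 across.

9 7 3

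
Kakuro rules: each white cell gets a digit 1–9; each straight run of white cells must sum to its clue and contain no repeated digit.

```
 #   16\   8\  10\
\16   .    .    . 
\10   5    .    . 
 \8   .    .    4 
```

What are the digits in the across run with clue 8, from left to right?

3 1 4

Given what's placed, R2C3 must be 1 to fit the 10 across and 10 down.
R3C1 = 3: the only remaining digit allowed by both the 8 across and the 16 down.
R3C2 = 8 − 7 = 1 completes the 8 across.
R1C1 = 16 − 8 = 8 completes the 16 down.
R1C3 = 10 − 5 = 5 completes the 10 down.
R2C2 = 10 − 6 = 4 completes the 10 across.
R1C2 = 16 − 13 = 3 completes the 16 across.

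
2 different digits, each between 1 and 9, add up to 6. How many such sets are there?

2

2 distinct digits from 1–9 sum between 3 and 17.
Enumerating: {1,5}, {2,4}.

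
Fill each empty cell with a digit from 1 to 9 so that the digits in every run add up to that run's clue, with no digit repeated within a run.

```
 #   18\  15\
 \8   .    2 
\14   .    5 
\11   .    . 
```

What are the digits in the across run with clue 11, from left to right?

R1C1 = 8 − 2 = 6 completes the 8 across.
R2C1 = 14 − 5 = 9 completes the 14 across.
R3C1 = 18 − 15 = 3 completes the 18 down.
R3C2 = 11 − 3 = 8 completes the 11 across.

3 8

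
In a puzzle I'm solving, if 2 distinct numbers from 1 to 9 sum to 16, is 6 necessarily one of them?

No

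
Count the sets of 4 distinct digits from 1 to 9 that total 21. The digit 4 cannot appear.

4 distinct digits from 1–9 sum between 10 and 30.
Dropping sets that contain 4.
Enumerating: {1,3,8,9}, {1,5,6,9}, {1,5,7,8}, {2,3,7,9}, {2,5,6,8}, {3,5,6,7}.

6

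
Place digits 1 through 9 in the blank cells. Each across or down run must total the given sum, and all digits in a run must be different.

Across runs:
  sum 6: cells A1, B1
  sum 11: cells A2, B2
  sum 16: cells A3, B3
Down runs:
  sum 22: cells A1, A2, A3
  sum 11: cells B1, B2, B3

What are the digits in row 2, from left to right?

16 in 2 cells must be {7,9}.
The 6 across and the 22 down share only 5, so A1 = 5.
B1 = 6 − 5 = 1 completes the 6 across.
Given what's placed, A3 must be 9 to fit the 16 across and 22 down.
B3 = 16 − 9 = 7 completes the 16 across.
A2 = 22 − 14 = 8 completes the 22 down.
B2 = 11 − 8 = 3 completes the 11 across.

8 3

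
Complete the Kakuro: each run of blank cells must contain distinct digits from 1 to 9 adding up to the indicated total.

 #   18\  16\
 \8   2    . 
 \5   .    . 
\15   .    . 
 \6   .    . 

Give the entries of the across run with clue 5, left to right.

3 2

R1C2 = 8 − 2 = 6 completes the 8 across.
Given what's placed, R3C2 must be 7 to fit the 15 across and 16 down.
R3C1 = 15 − 7 = 8 completes the 15 across.
No cell is forced outright now. R2C1 can only be 1 or 3 (the digits allowed by both its 5 across and its 18 down). If R2C1 = 1: then R2C2 would have to be in {4} for the 5 across but in {1,2} for the 16 down — contradiction. So R2C1 = 3.
R2C2 = 5 − 3 = 2 completes the 5 across.
R4C1 = 18 − 13 = 5 completes the 18 down.
R4C2 = 6 − 5 = 1 completes the 6 across.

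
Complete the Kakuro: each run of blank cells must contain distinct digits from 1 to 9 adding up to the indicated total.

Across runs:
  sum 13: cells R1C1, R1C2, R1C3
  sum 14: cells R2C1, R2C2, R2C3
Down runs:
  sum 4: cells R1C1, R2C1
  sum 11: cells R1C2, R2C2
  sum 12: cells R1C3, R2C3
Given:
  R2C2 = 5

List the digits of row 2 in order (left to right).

1, 5, 8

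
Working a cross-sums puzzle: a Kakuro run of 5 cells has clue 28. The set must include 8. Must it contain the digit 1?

Counterexample: {2,3,6,8,9} sums to 28 under that restriction without using 1.

No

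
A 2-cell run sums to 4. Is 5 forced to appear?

No

The only way to make 4 from 2 distinct digits is {1,3}, which does not contain 5.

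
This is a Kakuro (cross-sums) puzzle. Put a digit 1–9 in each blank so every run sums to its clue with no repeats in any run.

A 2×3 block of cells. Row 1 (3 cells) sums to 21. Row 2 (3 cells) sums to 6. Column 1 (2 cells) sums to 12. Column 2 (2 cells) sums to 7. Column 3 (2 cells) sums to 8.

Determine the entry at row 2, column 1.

6 in 3 cells must be {1,2,3}.
The 6 across and the 12 down share only 3, so (2,1) = 3.
(1,1) = 12 − 3 = 9 completes the 12 down.
Nothing is forced directly, so branch on (1,2), whose candidates are 4 or 5. If (1,2) = 4: then (1,3) would have to be in {8} for the 21 across but in {1,2,3,5,6,7} for the 8 down — contradiction. So (1,2) = 5.
(1,3) = 21 − 14 = 7 completes the 21 across.
(2,2) = 7 − 5 = 2 completes the 7 down.
(2,3) = 6 − 5 = 1 completes the 6 across.

3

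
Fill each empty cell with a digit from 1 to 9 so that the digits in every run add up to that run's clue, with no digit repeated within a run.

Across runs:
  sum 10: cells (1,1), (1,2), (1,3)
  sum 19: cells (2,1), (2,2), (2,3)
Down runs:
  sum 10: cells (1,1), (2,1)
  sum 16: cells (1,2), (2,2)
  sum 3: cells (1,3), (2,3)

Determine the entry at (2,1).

8

16 in 2 cells must be {7,9}; 3 in 2 cells must be {1,2}.
The 10 across and the 16 down share only 7, so (1,2) = 7.
(2,2) = 16 − 7 = 9 completes the 16 down.
Given what's placed, (2,3) must be 2 to fit the 19 across and 3 down.
(1,3) = 3 − 2 = 1 completes the 3 down.
(2,1) = 19 − 11 = 8 completes the 19 across.
(1,1) = 10 − 8 = 2 completes the 10 across.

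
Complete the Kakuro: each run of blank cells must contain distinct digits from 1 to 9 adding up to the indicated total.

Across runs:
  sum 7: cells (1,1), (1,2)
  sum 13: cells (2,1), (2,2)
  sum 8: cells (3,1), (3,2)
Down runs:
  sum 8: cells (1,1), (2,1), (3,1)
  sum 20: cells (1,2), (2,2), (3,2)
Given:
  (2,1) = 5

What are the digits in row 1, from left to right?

2 5

(2,2) = 13 − 5 = 8 completes the 13 across.
Nothing is forced directly, so branch on (1,1), whose candidates are 1 or 2. If (1,1) = 1: then (1,2) would have to be in {6} for the 7 across but in {3,5,7,9} for the 20 down — contradiction. So (1,1) = 2.
(1,2) = 7 − 2 = 5 completes the 7 across.
(3,1) = 8 − 7 = 1 completes the 8 down.
(3,2) = 8 − 1 = 7 completes the 8 across.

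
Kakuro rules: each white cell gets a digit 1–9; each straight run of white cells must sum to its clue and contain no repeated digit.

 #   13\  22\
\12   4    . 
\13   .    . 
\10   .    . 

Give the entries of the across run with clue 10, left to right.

1 9

R1C2 = 12 − 4 = 8 completes the 12 across.
R3C2 = 9: the only remaining digit allowed by both the 10 across and the 22 down.
R2C2 = 22 − 17 = 5 completes the 22 down.
R3C1 = 10 − 9 = 1 completes the 10 across.
R2C1 = 13 − 5 = 8 completes the 13 across.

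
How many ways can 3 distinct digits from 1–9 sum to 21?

3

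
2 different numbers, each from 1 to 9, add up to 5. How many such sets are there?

2

2 distinct digits from 1–9 sum between 3 and 17.
Enumerating: {1,4}, {2,3}.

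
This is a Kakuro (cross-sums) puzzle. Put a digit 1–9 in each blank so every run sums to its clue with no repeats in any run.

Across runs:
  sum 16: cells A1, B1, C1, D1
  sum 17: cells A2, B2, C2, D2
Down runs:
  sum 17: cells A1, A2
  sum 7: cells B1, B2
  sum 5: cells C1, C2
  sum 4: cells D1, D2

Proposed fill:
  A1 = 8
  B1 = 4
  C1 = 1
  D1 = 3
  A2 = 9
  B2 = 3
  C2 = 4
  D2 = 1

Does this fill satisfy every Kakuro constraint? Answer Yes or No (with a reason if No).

Yes

Across: 8+4+1+3=16; 9+3+4+1=17. Down: 8+9=17; 4+3=7; 1+4=5; 3+1=4. No digit repeats within any run.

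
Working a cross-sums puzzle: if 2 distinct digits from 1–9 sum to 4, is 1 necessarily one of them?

The only way to make 4 from 2 distinct digits is {1,3}, which contains 1.

Yes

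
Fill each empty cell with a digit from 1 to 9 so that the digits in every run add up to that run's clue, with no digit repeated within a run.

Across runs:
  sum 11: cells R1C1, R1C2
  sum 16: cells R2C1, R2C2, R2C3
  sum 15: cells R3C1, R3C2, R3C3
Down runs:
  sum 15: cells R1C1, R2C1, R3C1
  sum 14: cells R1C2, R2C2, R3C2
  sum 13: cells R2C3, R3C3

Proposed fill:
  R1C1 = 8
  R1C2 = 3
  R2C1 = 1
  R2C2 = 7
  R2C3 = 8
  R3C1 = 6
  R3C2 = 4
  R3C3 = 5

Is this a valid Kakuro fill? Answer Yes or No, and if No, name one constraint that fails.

Yes

Across: 8+3=11; 1+7+8=16; 6+4+5=15. Down: 8+1+6=15; 3+7+4=14; 8+5=13. No digit repeats within any run.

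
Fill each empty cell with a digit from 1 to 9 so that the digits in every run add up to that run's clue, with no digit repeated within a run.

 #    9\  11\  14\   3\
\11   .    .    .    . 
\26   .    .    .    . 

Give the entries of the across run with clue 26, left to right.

7 8 9 2

11 in 4 cells must be {1,2,3,5}; 3 in 2 cells must be {1,2}.
Only 5 fits R1C3 under both its across sum 11 and down sum 14.
R2C3 = 14 − 5 = 9 completes the 14 down.
Given what's placed, R2C4 must be 2 to fit the 26 across and 3 down.
R1C4 = 3 − 2 = 1 completes the 3 down.
No cell is forced outright now. R2C1 can only be 7 or 8 (the digits allowed by both its 26 across and its 9 down). If R2C1 = 8: then R1C1 would have to be in {2,3} for the 11 across but in {1} for the 9 down — contradiction. So R2C1 = 7.
R1C1 = 9 − 7 = 2 completes the 9 down.
R1C2 = 11 − 8 = 3 completes the 11 across.
R2C2 = 26 − 18 = 8 completes the 26 across.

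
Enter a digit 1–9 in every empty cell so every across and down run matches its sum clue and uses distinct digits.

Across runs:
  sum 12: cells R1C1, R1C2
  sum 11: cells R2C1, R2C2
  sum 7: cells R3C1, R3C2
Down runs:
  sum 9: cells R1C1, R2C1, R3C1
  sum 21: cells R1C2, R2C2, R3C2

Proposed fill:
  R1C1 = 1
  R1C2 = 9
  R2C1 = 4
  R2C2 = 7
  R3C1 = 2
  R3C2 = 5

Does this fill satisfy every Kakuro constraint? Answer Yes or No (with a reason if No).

No — the down run R1C1–R3C1 sums to 7, not 9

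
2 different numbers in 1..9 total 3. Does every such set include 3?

No

The only way to make 3 from 2 distinct digits is {1,2}, which does not contain 3.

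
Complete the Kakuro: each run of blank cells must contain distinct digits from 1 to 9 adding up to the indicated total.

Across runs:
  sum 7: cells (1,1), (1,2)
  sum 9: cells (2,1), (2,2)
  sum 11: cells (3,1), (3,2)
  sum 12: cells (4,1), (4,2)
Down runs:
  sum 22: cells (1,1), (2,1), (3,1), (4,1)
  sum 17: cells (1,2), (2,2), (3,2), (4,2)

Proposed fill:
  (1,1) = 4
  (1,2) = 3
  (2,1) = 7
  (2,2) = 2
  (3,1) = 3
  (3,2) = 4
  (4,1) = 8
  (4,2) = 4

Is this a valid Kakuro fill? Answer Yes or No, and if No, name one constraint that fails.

No — the across run (3,1)–(3,2) sums to 7, not 11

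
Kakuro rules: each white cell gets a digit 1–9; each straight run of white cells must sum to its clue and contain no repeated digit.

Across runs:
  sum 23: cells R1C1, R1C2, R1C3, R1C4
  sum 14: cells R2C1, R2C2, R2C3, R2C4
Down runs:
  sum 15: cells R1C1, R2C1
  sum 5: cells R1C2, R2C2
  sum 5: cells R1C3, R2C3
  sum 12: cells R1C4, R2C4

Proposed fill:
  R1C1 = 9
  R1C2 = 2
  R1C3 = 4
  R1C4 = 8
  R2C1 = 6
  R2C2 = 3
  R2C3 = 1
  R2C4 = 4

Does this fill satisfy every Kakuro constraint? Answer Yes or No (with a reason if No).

Yes

Across: 9+2+4+8=23; 6+3+1+4=14. Down: 9+6=15; 2+3=5; 4+1=5; 8+4=12. No digit repeats within any run.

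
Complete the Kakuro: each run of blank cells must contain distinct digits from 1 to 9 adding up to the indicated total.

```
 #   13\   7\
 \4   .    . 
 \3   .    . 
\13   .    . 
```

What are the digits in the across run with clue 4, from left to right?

4 in 2 cells must be {1,3}; 3 in 2 cells must be {1,2}; 7 in 3 cells must be {1,2,4}.
The 4 across and the 7 down share only 1, so R1C2 = 1.
Given what's placed, R2C2 must be 2 to fit the 3 across and 7 down.
R3C2 = 7 − 3 = 4 completes the 7 down.
R1C1 = 4 − 1 = 3 completes the 4 across.
R2C1 = 3 − 2 = 1 completes the 3 across.
R3C1 = 13 − 4 = 9 completes the 13 across.

3 1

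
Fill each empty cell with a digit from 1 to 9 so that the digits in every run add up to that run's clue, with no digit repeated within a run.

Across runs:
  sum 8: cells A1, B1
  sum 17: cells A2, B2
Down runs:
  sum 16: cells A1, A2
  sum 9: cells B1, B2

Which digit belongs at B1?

1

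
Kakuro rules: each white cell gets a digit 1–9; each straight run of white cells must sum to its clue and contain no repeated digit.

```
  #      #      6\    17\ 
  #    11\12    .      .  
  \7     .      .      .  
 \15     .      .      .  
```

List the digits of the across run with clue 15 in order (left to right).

7, 2, 6

7 in 3 cells must be {1,2,4}; 6 in 3 cells must be {1,2,3}.
Only 3 fits R1C2 under both its across sum 12 and down sum 6.
R1C3 = 12 − 3 = 9 completes the 12 across.
Nothing is forced directly, so branch on R2C1, whose candidates are 2 or 4. If R2C1 = 2: that forces R2C2 = 1, after which R2C3 would have to be in {4} for the 7 across but in {1,2,3,5,6,7} for the 17 down — contradiction. So R2C1 = 4.
R3C1 = 11 − 4 = 7 completes the 11 down.
R3C2 = 2: the only remaining digit allowed by both the 15 across and the 6 down.
R3C3 = 15 − 9 = 6 completes the 15 across.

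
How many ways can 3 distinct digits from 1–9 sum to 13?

7

3 distinct digits from 1–9 sum between 6 and 24.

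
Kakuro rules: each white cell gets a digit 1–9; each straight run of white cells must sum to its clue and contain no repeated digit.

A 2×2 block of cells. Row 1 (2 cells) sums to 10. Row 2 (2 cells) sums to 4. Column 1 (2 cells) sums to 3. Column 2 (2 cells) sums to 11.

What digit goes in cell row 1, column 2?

4 in 2 cells must be {1,3}; 3 in 2 cells must be {1,2}.
The 4 across and the 3 down share only 1, so (2,1) = 1.
(2,2) = 4 − 1 = 3 completes the 4 across.
(1,1) = 3 − 1 = 2 completes the 3 down.
(1,2) = 10 − 2 = 8 completes the 10 across.

8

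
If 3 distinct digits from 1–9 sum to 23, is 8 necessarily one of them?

The only way to make 23 from 3 distinct digits is {6,8,9}, which contains 8.

Yes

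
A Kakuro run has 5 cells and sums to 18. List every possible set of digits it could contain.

5 distinct digits from 1–9 sum between 15 and 35.

{1,2,3,4,8}; {1,2,3,5,7}; {1,2,4,5,6}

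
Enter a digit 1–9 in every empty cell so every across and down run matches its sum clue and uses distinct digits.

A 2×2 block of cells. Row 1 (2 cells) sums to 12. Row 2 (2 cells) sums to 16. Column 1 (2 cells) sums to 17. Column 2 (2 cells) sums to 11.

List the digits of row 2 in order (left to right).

16 in 2 cells must be {7,9}; 17 in 2 cells must be {8,9}.
The 16 across and the 17 down share only 9, so (2,1) = 9.
(2,2) = 16 − 9 = 7 completes the 16 across.
(1,1) = 17 − 9 = 8 completes the 17 down.
(1,2) = 12 − 8 = 4 completes the 12 across.

9, 7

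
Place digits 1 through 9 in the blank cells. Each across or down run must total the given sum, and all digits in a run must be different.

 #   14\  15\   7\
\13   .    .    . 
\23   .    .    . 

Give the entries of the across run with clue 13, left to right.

5 7 1

23 in 3 cells must be {6,8,9}.
The 23 across and the 7 down share only 6, so R2C3 = 6.
R1C3 = 7 − 6 = 1 completes the 7 down.
Nothing is forced directly, so branch on R2C1, whose candidates are 8 or 9. If R2C1 = 8: then R1C1 would have to be in {3,4,5,7,8,9} for the 13 across but in {6} for the 14 down — contradiction. So R2C1 = 9.
R1C1 = 14 − 9 = 5 completes the 14 down.
R1C2 = 13 − 6 = 7 completes the 13 across.
R2C2 = 23 − 15 = 8 completes the 23 across.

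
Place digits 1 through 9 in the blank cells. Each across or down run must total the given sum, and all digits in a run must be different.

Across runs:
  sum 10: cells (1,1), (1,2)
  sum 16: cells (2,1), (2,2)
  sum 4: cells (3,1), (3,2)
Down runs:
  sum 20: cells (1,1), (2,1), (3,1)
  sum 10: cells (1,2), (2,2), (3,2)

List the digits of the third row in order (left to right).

3 1

16 in 2 cells must be {7,9}; 4 in 2 cells must be {1,3}.
The 16 across and the 10 down share only 7, so (2,2) = 7.
The 4 across and the 20 down share only 3, so (3,1) = 3.
(3,2) = 4 − 3 = 1 completes the 4 across.
(1,2) = 10 − 8 = 2 completes the 10 down.
(2,1) = 16 − 7 = 9 completes the 16 across.
(1,1) = 10 − 2 = 8 completes the 10 across.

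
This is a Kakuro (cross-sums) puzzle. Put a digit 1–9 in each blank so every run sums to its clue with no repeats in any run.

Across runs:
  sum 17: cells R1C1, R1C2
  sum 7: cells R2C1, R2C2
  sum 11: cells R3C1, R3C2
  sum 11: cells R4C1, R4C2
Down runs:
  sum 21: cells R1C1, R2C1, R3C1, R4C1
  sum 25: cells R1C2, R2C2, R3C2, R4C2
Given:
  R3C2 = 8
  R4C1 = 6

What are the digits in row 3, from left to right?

17 in 2 cells must be {8,9}.
Given what's placed, R1C2 must be 9 to fit the 17 across and 25 down.
R3C1 = 11 − 8 = 3 completes the 11 across.
R4C2 = 11 − 6 = 5 completes the 11 across.
R1C1 = 17 − 9 = 8 completes the 17 across.
R2C1 = 21 − 17 = 4 completes the 21 down.
R2C2 = 7 − 4 = 3 completes the 7 across.

3, 8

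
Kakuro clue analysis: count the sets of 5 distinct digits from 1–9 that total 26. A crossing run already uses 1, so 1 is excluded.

5 distinct digits from 1–9 sum between 15 and 35.
Dropping sets that contain 1.
Enumerating: {2,3,4,8,9}, {2,3,5,7,9}, {2,3,6,7,8}, {2,4,5,6,9}, {2,4,5,7,8}, {3,4,5,6,8}.

6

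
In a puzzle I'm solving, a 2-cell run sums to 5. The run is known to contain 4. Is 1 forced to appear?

The only way to make 5 from 2 distinct digits under that restriction is {1,4}, which contains 1.

Yes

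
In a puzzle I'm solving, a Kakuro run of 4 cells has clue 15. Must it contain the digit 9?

No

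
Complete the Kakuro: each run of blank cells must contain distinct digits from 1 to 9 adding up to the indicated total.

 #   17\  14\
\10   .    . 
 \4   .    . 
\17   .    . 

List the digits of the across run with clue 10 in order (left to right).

6 4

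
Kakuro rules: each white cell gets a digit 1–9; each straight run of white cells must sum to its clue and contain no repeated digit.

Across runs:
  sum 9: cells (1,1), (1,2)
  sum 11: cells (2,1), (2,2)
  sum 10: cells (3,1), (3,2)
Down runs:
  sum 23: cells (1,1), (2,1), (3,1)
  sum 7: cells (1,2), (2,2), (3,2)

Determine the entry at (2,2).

23 in 3 cells must be {6,8,9}; 7 in 3 cells must be {1,2,4}.
Nothing is forced directly, so branch on (1,1), whose candidates are 6 or 8. If (1,1) = 6: then (1,2) would have to be in {3} for the 9 across but in {1,2,4} for the 7 down — contradiction. So (1,1) = 8.
(1,2) = 9 − 8 = 1 completes the 9 across.
Nothing is forced directly, so branch on (2,1), whose candidates are 6 or 9. If (2,1) = 6: then (2,2) would have to be in {5} for the 11 across but in {2,4} for the 7 down — contradiction. So (2,1) = 9.
(2,2) = 11 − 9 = 2 completes the 11 across.
(3,1) = 23 − 17 = 6 completes the 23 down.
(3,2) = 10 − 6 = 4 completes the 10 across.

2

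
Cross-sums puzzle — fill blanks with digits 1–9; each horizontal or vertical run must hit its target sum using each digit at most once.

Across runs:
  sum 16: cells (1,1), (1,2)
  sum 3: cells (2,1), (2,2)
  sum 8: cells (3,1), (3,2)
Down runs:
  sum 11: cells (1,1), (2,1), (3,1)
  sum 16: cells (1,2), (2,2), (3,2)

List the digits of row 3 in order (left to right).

3, 5

16 in 2 cells must be {7,9}; 3 in 2 cells must be {1,2}.
The 16 across and the 11 down share only 7, so (1,1) = 7.
(1,2) = 16 − 7 = 9 completes the 16 across.
Given what's placed, (2,1) must be 1 to fit the 3 across and 11 down.
(2,2) = 3 − 1 = 2 completes the 3 across.
(3,1) = 11 − 8 = 3 completes the 11 down.
(3,2) = 8 − 3 = 5 completes the 8 across.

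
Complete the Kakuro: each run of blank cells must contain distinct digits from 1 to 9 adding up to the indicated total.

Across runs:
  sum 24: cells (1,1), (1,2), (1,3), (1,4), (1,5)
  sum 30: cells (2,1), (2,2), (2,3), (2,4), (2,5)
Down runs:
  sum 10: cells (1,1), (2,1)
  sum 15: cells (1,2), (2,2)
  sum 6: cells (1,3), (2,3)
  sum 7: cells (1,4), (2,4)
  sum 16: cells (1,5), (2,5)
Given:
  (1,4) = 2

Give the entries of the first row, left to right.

1, 7, 5, 2, 9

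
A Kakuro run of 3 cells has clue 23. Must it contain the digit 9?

The only way to make 23 from 3 distinct digits is {6,8,9}, which contains 9.

Yes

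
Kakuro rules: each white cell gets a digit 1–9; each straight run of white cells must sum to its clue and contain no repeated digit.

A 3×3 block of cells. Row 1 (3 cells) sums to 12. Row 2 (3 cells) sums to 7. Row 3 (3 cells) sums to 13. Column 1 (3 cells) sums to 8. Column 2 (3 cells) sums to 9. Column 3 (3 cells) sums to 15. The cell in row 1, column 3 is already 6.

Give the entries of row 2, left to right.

1 2 4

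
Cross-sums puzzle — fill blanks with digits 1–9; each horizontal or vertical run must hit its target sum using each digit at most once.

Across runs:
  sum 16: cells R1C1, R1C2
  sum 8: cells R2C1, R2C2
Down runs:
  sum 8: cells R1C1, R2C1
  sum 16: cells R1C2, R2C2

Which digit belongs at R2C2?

7

16 in 2 cells must be {7,9}.
The 16 across and the 8 down share only 7, so R1C1 = 7.
R1C2 = 16 − 7 = 9 completes the 16 across.
R2C1 = 8 − 7 = 1 completes the 8 down.
R2C2 = 8 − 1 = 7 completes the 8 across.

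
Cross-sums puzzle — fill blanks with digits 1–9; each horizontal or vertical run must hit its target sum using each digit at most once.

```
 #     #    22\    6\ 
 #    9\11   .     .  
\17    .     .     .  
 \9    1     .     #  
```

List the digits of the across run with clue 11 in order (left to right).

R2C1 = 9 − 1 = 8 completes the 9 down.
R3C2 = 9 − 1 = 8 completes the 9 across.
R2C2 = 5: the only remaining digit allowed by both the 17 across and the 22 down.
R2C3 = 17 − 13 = 4 completes the 17 across.
R1C2 = 22 − 13 = 9 completes the 22 down.
R1C3 = 11 − 9 = 2 completes the 11 across.

9 2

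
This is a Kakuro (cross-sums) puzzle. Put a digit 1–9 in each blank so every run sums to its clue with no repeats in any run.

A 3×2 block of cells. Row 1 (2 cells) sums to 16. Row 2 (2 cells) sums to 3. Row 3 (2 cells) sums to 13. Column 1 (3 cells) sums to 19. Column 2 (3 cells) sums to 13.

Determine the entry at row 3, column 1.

8

16 in 2 cells must be {7,9}; 3 in 2 cells must be {1,2}.
The 3 across and the 19 down share only 2, so (2,1) = 2.
(2,2) = 3 − 2 = 1 completes the 3 across.
Given what's placed, (1,1) must be 9 to fit the 16 across and 19 down.
(1,2) = 16 − 9 = 7 completes the 16 across.
(3,1) = 19 − 11 = 8 completes the 19 down.
(3,2) = 13 − 8 = 5 completes the 13 across.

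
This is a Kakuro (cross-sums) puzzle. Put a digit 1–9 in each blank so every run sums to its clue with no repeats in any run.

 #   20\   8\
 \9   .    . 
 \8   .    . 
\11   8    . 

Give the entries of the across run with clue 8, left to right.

7 1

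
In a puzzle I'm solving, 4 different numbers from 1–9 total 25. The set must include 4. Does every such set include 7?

Yes

Every partition of 25 into 4 distinct digits under that restriction includes 7: {4,5,7,9}, {4,6,7,8}.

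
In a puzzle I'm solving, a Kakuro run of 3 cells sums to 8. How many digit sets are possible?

2

3 distinct digits from 1–9 sum between 6 and 24.
Enumerating: {1,2,5}, {1,3,4}.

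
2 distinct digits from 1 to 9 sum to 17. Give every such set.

{8,9}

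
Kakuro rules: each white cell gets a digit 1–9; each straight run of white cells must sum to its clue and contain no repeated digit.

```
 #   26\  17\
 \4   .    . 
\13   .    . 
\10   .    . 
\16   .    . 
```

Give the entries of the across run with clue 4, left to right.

3, 1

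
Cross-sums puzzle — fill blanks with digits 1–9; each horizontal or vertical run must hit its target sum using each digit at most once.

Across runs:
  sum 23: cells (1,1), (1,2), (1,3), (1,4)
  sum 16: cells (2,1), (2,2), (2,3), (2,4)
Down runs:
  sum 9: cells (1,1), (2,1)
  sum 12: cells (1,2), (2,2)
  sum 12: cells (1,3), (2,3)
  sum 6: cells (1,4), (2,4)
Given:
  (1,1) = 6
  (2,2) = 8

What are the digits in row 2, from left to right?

(1,2) = 12 − 8 = 4 completes the 12 down.
(1,4) = 5: the only remaining digit allowed by both the 23 across and the 6 down.
(2,1) = 9 − 6 = 3 completes the 9 down.
Given what's placed, (2,3) must be 4 to fit the 16 across and 12 down.
(2,4) = 16 − 15 = 1 completes the 16 across.
(1,3) = 23 − 15 = 8 completes the 23 across.

3 8 4 1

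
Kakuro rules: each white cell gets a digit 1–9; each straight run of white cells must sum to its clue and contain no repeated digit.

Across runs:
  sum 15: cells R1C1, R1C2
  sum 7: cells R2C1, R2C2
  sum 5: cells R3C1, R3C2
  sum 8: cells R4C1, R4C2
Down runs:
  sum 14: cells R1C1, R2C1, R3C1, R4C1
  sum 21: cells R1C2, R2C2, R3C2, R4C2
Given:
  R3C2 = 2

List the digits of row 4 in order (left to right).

1, 7

R3C1 = 5 − 2 = 3 completes the 5 across.
Nothing is forced directly, so branch on R1C1, whose candidates are 6 or 8. If R1C1 = 8: that forces R1C2 = 7, R4C2 = 3, after which R2C2 would have to be in {1,2,3,4,5,6} for the 7 across but in {9} for the 21 down — contradiction. So R1C1 = 6.
R1C2 = 15 − 6 = 9 completes the 15 across.
Given what's placed, R4C1 must be 1 to fit the 8 across and 14 down.
R4C2 = 8 − 1 = 7 completes the 8 across.
R2C1 = 14 − 10 = 4 completes the 14 down.
R2C2 = 7 − 4 = 3 completes the 7 across.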